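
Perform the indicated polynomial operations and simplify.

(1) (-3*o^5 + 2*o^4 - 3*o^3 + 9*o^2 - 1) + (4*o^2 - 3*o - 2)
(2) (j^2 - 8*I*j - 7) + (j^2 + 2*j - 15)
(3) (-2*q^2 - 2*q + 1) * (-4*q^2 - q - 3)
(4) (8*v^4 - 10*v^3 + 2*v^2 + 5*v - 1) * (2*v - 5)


(1) = -3*o^5 + 2*o^4 - 3*o^3 + 13*o^2 - 3*o - 3
(2) = 2*j^2 + 2*j - 8*I*j - 22
(3) = 8*q^4 + 10*q^3 + 4*q^2 + 5*q - 3
(4) = 16*v^5 - 60*v^4 + 54*v^3 - 27*v + 5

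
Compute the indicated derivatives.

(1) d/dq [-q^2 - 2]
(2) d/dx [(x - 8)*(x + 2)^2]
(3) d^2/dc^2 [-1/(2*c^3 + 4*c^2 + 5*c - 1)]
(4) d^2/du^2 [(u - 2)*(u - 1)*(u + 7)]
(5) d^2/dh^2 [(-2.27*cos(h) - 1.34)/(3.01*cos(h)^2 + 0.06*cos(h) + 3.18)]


(1) = -2*q
(2) = (x + 2)*(3*x - 14)
(3) = 2*(2*(3*c + 2)*(2*c^3 + 4*c^2 + 5*c - 1) - (6*c^2 + 8*c + 5)^2)/(2*c^3 + 4*c^2 + 5*c - 1)^3
(4) = 6*u + 8
(5) = (0.2030223977*(1 - cos(h)^2)^2 + 0.086713537*cos(h)^5 - 0.7200318898*cos(h)^3 - 0.1192022694*cos(h)^2 + 0.6392507958*cos(h) - 0.0912533556)/(0.4862681745*cos(h)^2 + 0.0096930533*cos(h) + 0.5137318255)^3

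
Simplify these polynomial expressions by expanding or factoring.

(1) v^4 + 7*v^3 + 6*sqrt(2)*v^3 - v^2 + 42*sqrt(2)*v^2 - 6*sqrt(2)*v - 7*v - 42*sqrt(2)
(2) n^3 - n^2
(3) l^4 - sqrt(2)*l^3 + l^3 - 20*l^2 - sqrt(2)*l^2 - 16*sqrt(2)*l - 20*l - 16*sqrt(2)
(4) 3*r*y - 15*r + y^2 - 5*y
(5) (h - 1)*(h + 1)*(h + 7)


(1) = (v - 1)*(v + 1)*(v + 7)*(v + 6*sqrt(2))
(2) = n^2*(n - 1)
(3) = (l + 1)*(l - 4*sqrt(2))*(l + sqrt(2))*(l + 2*sqrt(2))
(4) = (3*r + y)*(y - 5)
(5) = h^3 + 7*h^2 - h - 7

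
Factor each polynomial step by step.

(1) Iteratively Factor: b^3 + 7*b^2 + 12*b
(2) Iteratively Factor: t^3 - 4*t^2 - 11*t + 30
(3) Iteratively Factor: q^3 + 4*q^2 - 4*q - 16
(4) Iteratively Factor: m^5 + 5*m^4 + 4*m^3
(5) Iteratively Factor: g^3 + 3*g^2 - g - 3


(1) = (b + 4)*(b^2 + 3*b) = (b + 3)*(b + 4)*(b)
(2) = (t - 2)*(t^2 - 2*t - 15) = (t - 5)*(t - 2)*(t + 3)
(3) = (q + 2)*(q^2 + 2*q - 8) = (q - 2)*(q + 2)*(q + 4)
(4) = (m)*(m^4 + 5*m^3 + 4*m^2) = m*(m + 4)*(m^3 + m^2) = m^2*(m + 4)*(m^2 + m) = m^3*(m + 4)*(m + 1)
(5) = (g - 1)*(g^2 + 4*g + 3) = (g - 1)*(g + 1)*(g + 3)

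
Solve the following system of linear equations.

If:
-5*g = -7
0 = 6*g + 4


Then:
No Solution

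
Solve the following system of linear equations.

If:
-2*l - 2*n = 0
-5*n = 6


Then:
l = 6/5
n = -6/5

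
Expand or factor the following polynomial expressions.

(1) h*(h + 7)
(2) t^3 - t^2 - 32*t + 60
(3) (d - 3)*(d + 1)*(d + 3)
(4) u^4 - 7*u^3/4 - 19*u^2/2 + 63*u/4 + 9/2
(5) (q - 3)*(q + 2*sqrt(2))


(1) = h^2 + 7*h
(2) = (t - 5)*(t - 2)*(t + 6)
(3) = d^3 + d^2 - 9*d - 9
(4) = (u - 3)*(u - 2)*(u + 1/4)*(u + 3)
(5) = q^2 - 3*q + 2*sqrt(2)*q - 6*sqrt(2)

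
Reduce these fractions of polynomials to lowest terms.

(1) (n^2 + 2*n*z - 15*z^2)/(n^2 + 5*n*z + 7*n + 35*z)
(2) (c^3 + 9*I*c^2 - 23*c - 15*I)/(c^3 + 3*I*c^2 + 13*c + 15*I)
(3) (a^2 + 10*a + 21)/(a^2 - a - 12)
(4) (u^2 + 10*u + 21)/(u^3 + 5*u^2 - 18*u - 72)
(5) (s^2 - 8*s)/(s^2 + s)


(1) = (n - 3*z)/(n + 7)
(2) = (c + 3*I)/(c - 3*I)
(3) = (a + 7)/(a - 4)
(4) = (u + 7)/(u^2 + 2*u - 24)
(5) = (s - 8)/(s + 1)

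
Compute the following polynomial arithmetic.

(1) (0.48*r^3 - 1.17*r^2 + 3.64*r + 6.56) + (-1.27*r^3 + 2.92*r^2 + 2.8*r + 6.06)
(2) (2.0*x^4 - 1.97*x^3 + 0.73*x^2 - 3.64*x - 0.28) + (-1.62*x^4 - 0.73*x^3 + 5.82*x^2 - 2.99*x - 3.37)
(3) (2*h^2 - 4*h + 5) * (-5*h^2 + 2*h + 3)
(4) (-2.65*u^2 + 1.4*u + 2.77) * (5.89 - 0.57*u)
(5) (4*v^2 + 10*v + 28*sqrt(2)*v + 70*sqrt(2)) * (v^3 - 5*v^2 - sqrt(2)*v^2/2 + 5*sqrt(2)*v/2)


(1) = -0.79*r^3 + 1.75*r^2 + 6.44*r + 12.62
(2) = 0.38*x^4 - 2.7*x^3 + 6.55*x^2 - 6.63*x - 3.65
(3) = -10*h^4 + 24*h^3 - 27*h^2 - 2*h + 15
(4) = 1.5105*u^3 - 16.4065*u^2 + 6.6671*u + 16.3153
(5) = 4*v^5 - 10*v^4 + 26*sqrt(2)*v^4 - 65*sqrt(2)*v^3 - 78*v^3 - 325*sqrt(2)*v^2 + 70*v^2 + 350*v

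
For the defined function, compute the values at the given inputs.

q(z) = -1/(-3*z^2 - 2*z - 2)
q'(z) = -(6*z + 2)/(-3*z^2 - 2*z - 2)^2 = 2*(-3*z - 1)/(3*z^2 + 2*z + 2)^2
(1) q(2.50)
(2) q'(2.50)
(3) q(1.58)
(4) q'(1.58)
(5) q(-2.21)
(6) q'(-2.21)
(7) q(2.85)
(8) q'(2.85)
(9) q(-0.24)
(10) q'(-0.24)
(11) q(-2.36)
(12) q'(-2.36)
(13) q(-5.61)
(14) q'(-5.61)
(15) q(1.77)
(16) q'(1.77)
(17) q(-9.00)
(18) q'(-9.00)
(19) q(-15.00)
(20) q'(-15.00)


(1) = 0.04
(2) = -0.03
(3) = 0.08
(4) = -0.07
(5) = 0.08
(6) = 0.08
(7) = 0.03
(8) = -0.02
(9) = 0.59
(10) = -0.20
(11) = 0.07
(12) = 0.06
(13) = 0.01
(14) = 0.00
(15) = 0.07
(16) = -0.06
(17) = 0.00
(18) = 0.00
(19) = 0.00
(20) = 0.00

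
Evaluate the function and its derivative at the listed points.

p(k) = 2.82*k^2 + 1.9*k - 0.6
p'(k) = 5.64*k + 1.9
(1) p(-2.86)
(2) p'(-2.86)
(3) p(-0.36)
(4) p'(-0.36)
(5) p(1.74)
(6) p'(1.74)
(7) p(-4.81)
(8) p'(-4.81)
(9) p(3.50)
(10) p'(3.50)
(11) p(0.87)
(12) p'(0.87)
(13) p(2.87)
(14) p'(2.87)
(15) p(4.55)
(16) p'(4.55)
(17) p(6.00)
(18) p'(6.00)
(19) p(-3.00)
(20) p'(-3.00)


(1) = 17.03
(2) = -14.23
(3) = -0.92
(4) = -0.13
(5) = 11.24
(6) = 11.71
(7) = 55.50
(8) = -25.23
(9) = 40.59
(10) = 21.64
(11) = 3.19
(12) = 6.81
(13) = 28.08
(14) = 18.09
(15) = 66.43
(16) = 27.56
(17) = 112.32
(18) = 35.74
(19) = 19.08
(20) = -15.02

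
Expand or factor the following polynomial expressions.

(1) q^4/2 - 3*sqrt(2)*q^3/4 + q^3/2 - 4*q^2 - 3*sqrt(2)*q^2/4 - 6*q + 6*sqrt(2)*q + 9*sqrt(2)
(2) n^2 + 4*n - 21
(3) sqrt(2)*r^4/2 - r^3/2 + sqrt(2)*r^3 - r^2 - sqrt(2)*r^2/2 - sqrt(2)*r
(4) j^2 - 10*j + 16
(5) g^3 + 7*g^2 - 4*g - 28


(1) = (q/2 + 1)*(q - 3)*(q + 2)*(q - 3*sqrt(2)/2)
(2) = (n - 3)*(n + 7)
(3) = r*(r + 2)*(r - sqrt(2))*(sqrt(2)*r/2 + 1/2)
(4) = (j - 8)*(j - 2)
(5) = (g - 2)*(g + 2)*(g + 7)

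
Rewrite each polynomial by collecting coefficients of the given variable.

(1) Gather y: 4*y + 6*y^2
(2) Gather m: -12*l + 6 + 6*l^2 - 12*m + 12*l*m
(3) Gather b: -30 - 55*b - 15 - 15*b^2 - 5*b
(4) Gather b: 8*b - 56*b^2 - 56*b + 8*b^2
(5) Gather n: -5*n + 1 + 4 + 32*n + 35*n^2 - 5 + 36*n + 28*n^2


(1) = 6*y^2 + 4*y
(2) = 6*l^2 - 12*l + m*(12*l - 12) + 6
(3) = -15*b^2 - 60*b - 45
(4) = -48*b^2 - 48*b
(5) = 63*n^2 + 63*n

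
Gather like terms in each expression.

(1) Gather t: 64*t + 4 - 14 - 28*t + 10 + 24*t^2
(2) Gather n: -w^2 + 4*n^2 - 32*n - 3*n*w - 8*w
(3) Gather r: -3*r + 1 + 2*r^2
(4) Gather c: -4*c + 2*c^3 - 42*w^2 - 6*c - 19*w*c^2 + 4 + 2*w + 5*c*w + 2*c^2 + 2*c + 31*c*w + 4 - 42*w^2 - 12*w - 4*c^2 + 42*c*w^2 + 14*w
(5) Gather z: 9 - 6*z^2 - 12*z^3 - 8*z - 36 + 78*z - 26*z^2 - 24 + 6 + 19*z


(1) = 24*t^2 + 36*t
(2) = 4*n^2 + n*(-3*w - 32) - w^2 - 8*w
(3) = 2*r^2 - 3*r + 1
(4) = 2*c^3 + c^2*(-19*w - 2) + c*(42*w^2 + 36*w - 8) - 84*w^2 + 4*w + 8
(5) = -12*z^3 - 32*z^2 + 89*z - 45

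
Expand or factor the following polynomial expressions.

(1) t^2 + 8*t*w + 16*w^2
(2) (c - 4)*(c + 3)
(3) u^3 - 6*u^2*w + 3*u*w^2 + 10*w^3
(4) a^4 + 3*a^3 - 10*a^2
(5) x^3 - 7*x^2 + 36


(1) = (t + 4*w)^2
(2) = c^2 - c - 12
(3) = (u - 5*w)*(u - 2*w)*(u + w)
(4) = a^2*(a - 2)*(a + 5)
(5) = (x - 6)*(x - 3)*(x + 2)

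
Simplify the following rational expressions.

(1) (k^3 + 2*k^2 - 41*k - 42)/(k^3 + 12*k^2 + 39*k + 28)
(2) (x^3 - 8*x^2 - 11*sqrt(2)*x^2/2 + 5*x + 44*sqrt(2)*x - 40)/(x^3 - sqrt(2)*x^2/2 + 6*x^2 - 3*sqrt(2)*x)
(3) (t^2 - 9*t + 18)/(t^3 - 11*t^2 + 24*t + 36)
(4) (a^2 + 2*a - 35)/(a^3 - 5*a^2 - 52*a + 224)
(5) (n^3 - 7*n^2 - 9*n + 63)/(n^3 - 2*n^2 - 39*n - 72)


(1) = (k - 6)/(k + 4)
(2) = (4*x^2 + x*(-32 - 20*sqrt(2)) + 160*sqrt(2))/(4*x^2 + 24*x)
(3) = (t - 3)/(t^2 - 5*t - 6)
(4) = (a - 5)/(a^2 - 12*a + 32)
(5) = (n^2 - 10*n + 21)/(n^2 - 5*n - 24)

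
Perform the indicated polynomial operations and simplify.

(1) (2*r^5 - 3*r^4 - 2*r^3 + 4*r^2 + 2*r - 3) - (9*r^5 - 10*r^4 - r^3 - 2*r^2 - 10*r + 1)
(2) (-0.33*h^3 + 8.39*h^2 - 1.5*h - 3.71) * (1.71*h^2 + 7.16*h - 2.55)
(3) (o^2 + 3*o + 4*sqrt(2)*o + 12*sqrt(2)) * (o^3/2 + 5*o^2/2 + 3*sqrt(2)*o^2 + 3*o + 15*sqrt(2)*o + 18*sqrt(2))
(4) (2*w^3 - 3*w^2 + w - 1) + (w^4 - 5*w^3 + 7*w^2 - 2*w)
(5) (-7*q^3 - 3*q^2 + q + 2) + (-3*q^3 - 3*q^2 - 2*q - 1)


(1) = -7*r^5 + 7*r^4 - r^3 + 6*r^2 + 12*r - 4
(2) = -0.5643*h^5 + 11.9841*h^4 + 58.3489*h^3 - 38.4786*h^2 - 22.7386*h + 9.4605
(3) = o^5/2 + 4*o^4 + 5*sqrt(2)*o^4 + 69*o^3/2 + 40*sqrt(2)*o^3 + 105*sqrt(2)*o^2 + 201*o^2 + 90*sqrt(2)*o + 504*o + 432
(4) = w^4 - 3*w^3 + 4*w^2 - w - 1
(5) = -10*q^3 - 6*q^2 - q + 1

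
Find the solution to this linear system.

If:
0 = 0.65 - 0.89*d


Then:
d = 0.73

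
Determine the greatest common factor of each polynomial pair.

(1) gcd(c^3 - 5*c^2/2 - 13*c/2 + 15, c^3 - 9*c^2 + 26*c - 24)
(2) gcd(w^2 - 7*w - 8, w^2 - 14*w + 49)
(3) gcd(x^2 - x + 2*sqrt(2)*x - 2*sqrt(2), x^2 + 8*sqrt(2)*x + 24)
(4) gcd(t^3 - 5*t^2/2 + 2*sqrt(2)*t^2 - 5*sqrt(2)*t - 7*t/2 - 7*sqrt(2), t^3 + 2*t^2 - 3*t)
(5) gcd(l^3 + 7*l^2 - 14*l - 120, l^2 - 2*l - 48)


(1) = c^2 - 5*c + 6
(2) = gcd((w - 8)*(w + 1), (w - 7)^2) = 1
(3) = gcd((x - 1)*(x + 2*sqrt(2)), (x + 2*sqrt(2))*(x + 6*sqrt(2))) = x + 2*sqrt(2)
(4) = gcd((t - 7/2)*(t + 1)*(t + 2*sqrt(2)), t*(t - 1)*(t + 3)) = 1
(5) = gcd((l - 4)*(l + 5)*(l + 6), (l - 8)*(l + 6)) = l + 6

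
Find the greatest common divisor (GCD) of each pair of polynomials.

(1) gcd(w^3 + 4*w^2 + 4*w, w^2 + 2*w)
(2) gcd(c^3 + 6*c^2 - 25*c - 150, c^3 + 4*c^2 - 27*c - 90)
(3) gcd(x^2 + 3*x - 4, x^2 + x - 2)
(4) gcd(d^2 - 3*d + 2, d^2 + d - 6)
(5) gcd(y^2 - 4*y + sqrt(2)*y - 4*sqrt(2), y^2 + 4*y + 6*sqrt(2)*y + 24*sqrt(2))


(1) = w^2 + 2*w
(2) = gcd((c - 5)*(c + 5)*(c + 6), (c - 5)*(c + 3)*(c + 6)) = c^2 + c - 30
(3) = gcd((x - 1)*(x + 4), (x - 1)*(x + 2)) = x - 1
(4) = gcd((d - 2)*(d - 1), (d - 2)*(d + 3)) = d - 2
(5) = 1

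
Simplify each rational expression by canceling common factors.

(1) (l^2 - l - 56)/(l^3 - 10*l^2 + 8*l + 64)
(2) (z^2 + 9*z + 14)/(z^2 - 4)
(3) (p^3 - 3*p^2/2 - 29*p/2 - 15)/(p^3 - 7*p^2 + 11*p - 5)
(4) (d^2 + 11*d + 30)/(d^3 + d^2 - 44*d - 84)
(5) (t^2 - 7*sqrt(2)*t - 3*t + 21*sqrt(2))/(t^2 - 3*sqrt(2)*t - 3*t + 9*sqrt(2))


(1) = (l + 7)/(l^2 - 2*l - 8)
(2) = (z + 7)/(z - 2)
(3) = (2*p^2 + 7*p + 6)/(2*p^2 - 4*p + 2)
(4) = (d + 5)/(d^2 - 5*d - 14)
(5) = (t - 7*sqrt(2))/(t - 3*sqrt(2))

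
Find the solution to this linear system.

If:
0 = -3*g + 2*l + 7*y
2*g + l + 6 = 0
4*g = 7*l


Then:
g = -7/3
l = -4/3
y = -13/21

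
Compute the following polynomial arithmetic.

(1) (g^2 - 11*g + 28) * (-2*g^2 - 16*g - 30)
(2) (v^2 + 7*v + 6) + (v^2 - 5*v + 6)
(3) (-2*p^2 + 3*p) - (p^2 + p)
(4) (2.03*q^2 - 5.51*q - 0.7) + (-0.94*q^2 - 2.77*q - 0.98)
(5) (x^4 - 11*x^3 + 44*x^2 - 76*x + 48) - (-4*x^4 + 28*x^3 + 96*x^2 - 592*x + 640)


(1) = -2*g^4 + 6*g^3 + 90*g^2 - 118*g - 840
(2) = 2*v^2 + 2*v + 12
(3) = -3*p^2 + 2*p
(4) = 1.09*q^2 - 8.28*q - 1.68
(5) = 5*x^4 - 39*x^3 - 52*x^2 + 516*x - 592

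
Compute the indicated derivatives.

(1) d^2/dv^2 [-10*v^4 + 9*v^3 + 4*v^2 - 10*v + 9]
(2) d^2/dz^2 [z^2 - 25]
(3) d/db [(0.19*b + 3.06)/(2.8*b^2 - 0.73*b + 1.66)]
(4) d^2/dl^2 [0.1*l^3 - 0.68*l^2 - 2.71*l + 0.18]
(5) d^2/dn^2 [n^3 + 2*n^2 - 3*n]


(1) = -120*v^2 + 54*v + 8
(2) = 2
(3) = (-0.532*b^2 - 17.136*b + 2.5492)/(7.84*b^4 - 4.088*b^3 + 9.8289*b^2 - 2.4236*b + 2.7556)
(4) = 0.6*l - 1.36
(5) = 6*n + 4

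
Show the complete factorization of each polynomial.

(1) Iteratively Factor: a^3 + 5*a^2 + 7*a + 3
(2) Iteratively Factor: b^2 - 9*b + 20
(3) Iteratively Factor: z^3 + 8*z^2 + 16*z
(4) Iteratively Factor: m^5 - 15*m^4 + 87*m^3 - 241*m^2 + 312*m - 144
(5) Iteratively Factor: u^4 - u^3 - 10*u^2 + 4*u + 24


(1) = (a + 3)*(a^2 + 2*a + 1) = (a + 1)*(a + 3)*(a + 1)
(2) = (b - 4)*(b - 5)
(3) = (z + 4)*(z^2 + 4*z) = (z + 4)^2*(z)
(4) = (m - 4)*(m^4 - 11*m^3 + 43*m^2 - 69*m + 36) = (m - 4)*(m - 3)*(m^3 - 8*m^2 + 19*m - 12) = (m - 4)*(m - 3)^2*(m^2 - 5*m + 4) = (m - 4)^2*(m - 3)^2*(m - 1)
(5) = (u - 3)*(u^3 + 2*u^2 - 4*u - 8) = (u - 3)*(u + 2)*(u^2 - 4) = (u - 3)*(u - 2)*(u + 2)*(u + 2)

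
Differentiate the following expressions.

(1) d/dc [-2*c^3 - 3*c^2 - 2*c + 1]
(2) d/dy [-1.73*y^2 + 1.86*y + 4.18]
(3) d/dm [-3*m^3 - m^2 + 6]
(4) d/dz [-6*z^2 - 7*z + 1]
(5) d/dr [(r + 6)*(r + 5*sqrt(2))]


(1) = -6*c^2 - 6*c - 2
(2) = 1.86 - 3.46*y
(3) = m*(-9*m - 2)
(4) = -12*z - 7
(5) = 2*r + 6 + 5*sqrt(2)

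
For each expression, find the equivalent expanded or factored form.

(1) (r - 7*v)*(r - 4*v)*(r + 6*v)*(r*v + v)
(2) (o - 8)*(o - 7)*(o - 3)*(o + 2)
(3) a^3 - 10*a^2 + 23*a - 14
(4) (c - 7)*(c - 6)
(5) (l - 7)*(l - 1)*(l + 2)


(1) = r^4*v - 5*r^3*v^2 + r^3*v - 38*r^2*v^3 - 5*r^2*v^2 + 168*r*v^4 - 38*r*v^3 + 168*v^4
(2) = o^4 - 16*o^3 + 65*o^2 + 34*o - 336
(3) = (a - 7)*(a - 2)*(a - 1)
(4) = c^2 - 13*c + 42
(5) = l^3 - 6*l^2 - 9*l + 14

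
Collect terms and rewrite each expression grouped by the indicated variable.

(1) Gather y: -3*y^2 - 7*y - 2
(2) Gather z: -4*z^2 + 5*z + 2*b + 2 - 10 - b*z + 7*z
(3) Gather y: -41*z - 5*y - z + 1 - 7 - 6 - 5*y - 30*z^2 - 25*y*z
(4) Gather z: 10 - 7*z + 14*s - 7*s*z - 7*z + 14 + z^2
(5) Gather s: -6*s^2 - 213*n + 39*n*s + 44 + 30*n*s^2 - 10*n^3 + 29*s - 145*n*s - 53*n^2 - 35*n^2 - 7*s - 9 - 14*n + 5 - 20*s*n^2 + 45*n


(1) = -3*y^2 - 7*y - 2
(2) = 2*b - 4*z^2 + z*(12 - b) - 8
(3) = y*(-25*z - 10) - 30*z^2 - 42*z - 12
(4) = 14*s + z^2 + z*(-7*s - 14) + 24
(5) = -10*n^3 - 88*n^2 - 182*n + s^2*(30*n - 6) + s*(-20*n^2 - 106*n + 22) + 40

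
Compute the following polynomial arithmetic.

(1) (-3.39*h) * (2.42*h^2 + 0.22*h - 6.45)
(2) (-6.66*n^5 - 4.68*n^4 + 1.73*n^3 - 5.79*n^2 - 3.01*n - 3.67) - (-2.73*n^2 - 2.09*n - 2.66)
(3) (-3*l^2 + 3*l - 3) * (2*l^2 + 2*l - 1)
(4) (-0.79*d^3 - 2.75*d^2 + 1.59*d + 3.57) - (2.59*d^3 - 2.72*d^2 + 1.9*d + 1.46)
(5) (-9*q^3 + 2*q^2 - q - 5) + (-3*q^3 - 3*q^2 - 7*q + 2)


(1) = -8.2038*h^3 - 0.7458*h^2 + 21.8655*h
(2) = -6.66*n^5 - 4.68*n^4 + 1.73*n^3 - 3.06*n^2 - 0.92*n - 1.01
(3) = -6*l^4 + 3*l^2 - 9*l + 3
(4) = -3.38*d^3 - 0.03*d^2 - 0.31*d + 2.11
(5) = -12*q^3 - q^2 - 8*q - 3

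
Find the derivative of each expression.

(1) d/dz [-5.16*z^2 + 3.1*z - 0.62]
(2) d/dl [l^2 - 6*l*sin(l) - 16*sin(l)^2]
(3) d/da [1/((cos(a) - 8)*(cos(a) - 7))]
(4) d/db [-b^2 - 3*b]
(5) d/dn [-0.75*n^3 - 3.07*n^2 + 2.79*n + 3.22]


(1) = 3.1 - 10.32*z
(2) = -6*l*cos(l) + 2*l - 6*sin(l) - 16*sin(2*l)
(3) = (2*cos(a) - 15)*sin(a)/((cos(a) - 8)^2*(cos(a) - 7)^2)
(4) = -2*b - 3
(5) = -2.25*n^2 - 6.14*n + 2.79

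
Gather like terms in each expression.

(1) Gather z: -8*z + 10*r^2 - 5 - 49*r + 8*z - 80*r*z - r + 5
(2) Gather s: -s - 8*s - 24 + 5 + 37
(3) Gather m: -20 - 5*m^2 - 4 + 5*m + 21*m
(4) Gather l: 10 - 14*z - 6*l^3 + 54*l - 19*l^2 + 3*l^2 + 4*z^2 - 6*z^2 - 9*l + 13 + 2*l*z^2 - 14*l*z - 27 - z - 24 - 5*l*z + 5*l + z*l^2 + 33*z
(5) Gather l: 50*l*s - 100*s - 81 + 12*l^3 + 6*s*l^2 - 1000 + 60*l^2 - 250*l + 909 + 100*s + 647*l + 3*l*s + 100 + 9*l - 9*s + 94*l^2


(1) = 10*r^2 - 80*r*z - 50*r
(2) = 18 - 9*s
(3) = -5*m^2 + 26*m - 24
(4) = -6*l^3 + l^2*(z - 16) + l*(2*z^2 - 19*z + 50) - 2*z^2 + 18*z - 28
(5) = 12*l^3 + l^2*(6*s + 154) + l*(53*s + 406) - 9*s - 72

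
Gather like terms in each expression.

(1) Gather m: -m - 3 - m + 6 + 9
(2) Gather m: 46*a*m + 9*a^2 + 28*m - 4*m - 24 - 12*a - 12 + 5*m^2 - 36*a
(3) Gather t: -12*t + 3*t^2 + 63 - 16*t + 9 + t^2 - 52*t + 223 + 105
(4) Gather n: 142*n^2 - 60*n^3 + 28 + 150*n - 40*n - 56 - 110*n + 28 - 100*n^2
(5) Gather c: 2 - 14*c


(1) = 12 - 2*m
(2) = 9*a^2 - 48*a + 5*m^2 + m*(46*a + 24) - 36
(3) = 4*t^2 - 80*t + 400
(4) = -60*n^3 + 42*n^2
(5) = 2 - 14*c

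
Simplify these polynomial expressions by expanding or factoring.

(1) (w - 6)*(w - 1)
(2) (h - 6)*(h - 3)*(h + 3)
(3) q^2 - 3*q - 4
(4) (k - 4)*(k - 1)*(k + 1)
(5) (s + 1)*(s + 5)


(1) = w^2 - 7*w + 6
(2) = h^3 - 6*h^2 - 9*h + 54
(3) = (q - 4)*(q + 1)
(4) = k^3 - 4*k^2 - k + 4
(5) = s^2 + 6*s + 5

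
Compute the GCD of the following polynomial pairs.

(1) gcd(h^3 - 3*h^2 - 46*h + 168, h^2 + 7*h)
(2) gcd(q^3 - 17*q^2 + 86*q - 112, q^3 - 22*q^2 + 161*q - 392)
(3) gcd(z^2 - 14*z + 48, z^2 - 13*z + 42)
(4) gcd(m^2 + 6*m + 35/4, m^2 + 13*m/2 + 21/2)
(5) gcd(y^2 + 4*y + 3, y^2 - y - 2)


(1) = h + 7
(2) = gcd((q - 8)*(q - 7)*(q - 2), (q - 8)*(q - 7)^2) = q^2 - 15*q + 56
(3) = gcd((z - 8)*(z - 6), (z - 7)*(z - 6)) = z - 6
(4) = gcd((m + 5/2)*(m + 7/2), (m + 3)*(m + 7/2)) = m + 7/2
(5) = gcd((y + 1)*(y + 3), (y - 2)*(y + 1)) = y + 1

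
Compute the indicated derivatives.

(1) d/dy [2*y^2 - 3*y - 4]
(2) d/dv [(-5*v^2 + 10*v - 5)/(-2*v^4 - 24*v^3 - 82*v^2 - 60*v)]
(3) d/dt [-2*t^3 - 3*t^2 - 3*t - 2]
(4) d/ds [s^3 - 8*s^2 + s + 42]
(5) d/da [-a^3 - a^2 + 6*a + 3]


(1) = 4*y - 3
(2) = 5*(-v^5 - 3*v^4 + 22*v^3 + 38*v^2 - 41*v - 15)/(v^2*(v^6 + 24*v^5 + 226*v^4 + 1044*v^3 + 2401*v^2 + 2460*v + 900))
(3) = -6*t^2 - 6*t - 3
(4) = 3*s^2 - 16*s + 1
(5) = -3*a^2 - 2*a + 6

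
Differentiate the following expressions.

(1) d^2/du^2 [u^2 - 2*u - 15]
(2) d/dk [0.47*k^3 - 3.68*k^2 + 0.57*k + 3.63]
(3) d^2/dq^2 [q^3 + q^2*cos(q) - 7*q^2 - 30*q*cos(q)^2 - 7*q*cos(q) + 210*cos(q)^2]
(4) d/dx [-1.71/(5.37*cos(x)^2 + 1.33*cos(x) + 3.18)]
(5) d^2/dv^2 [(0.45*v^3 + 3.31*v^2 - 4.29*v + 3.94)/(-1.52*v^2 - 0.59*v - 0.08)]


(1) = 2
(2) = 1.41*k^2 - 7.36*k + 0.57
(3) = -q^2*cos(q) - 4*q*sin(q) + 7*q*cos(q) + 60*q*cos(2*q) + 6*q + 14*sin(q) + 60*sin(2*q) + 2*cos(q) - 420*cos(2*q) - 14
(4) = -(18.3654*cos(x) + 2.2743)*sin(x)/(5.37*cos(x)^2 + 1.33*cos(x) + 3.18)^2
(5) = (25.556198*v^3 - 52.33032*v^2 - 24.347616*v - 2.232164)/(3.511808*v^6 + 4.089408*v^5 + 2.141832*v^4 + 0.635843*v^3 + 0.112728*v^2 + 0.011328*v + 0.000512)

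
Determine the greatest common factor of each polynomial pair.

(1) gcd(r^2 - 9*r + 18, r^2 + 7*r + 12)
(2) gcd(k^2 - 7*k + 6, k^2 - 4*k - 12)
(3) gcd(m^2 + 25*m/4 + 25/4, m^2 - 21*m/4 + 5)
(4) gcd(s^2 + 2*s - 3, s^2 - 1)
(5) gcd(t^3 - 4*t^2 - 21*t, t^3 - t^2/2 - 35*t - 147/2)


(1) = 1
(2) = k - 6
(3) = 1
(4) = s - 1
(5) = gcd(t*(t - 7)*(t + 3), (t - 7)*(t + 3)*(t + 7/2)) = t^2 - 4*t - 21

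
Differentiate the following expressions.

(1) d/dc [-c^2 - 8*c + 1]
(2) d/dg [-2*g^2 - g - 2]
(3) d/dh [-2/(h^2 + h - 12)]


(1) = -2*c - 8
(2) = -4*g - 1
(3) = 2*(2*h + 1)/(h^2 + h - 12)^2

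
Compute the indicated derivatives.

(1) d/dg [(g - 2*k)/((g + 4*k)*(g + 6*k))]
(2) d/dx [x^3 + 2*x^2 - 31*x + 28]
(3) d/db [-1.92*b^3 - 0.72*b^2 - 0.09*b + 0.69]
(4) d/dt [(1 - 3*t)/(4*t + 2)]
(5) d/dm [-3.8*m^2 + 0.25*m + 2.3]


(1) = ((-g + 2*k)*(g + 4*k) + (-g + 2*k)*(g + 6*k) + (g + 4*k)*(g + 6*k))/((g + 4*k)^2*(g + 6*k)^2)
(2) = 3*x^2 + 4*x - 31
(3) = -5.76*b^2 - 1.44*b - 0.09
(4) = -5/(8*t^2 + 8*t + 2)
(5) = 0.25 - 7.6*m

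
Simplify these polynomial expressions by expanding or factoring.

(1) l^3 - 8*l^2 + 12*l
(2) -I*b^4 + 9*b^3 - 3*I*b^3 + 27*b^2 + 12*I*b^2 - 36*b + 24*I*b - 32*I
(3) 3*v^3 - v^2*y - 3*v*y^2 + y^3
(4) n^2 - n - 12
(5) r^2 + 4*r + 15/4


(1) = l*(l - 6)*(l - 2)
(2) = (b - 1)*(b + 4)*(b + 8*I)*(-I*b + 1)
(3) = (-3*v + y)*(-v + y)*(v + y)
(4) = (n - 4)*(n + 3)
(5) = (r + 3/2)*(r + 5/2)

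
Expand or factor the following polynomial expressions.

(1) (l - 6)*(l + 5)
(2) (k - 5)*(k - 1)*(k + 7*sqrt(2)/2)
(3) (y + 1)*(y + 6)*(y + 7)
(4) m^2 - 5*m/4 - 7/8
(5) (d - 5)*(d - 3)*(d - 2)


(1) = l^2 - l - 30
(2) = k^3 - 6*k^2 + 7*sqrt(2)*k^2/2 - 21*sqrt(2)*k + 5*k + 35*sqrt(2)/2
(3) = y^3 + 14*y^2 + 55*y + 42
(4) = (m - 7/4)*(m + 1/2)
(5) = d^3 - 10*d^2 + 31*d - 30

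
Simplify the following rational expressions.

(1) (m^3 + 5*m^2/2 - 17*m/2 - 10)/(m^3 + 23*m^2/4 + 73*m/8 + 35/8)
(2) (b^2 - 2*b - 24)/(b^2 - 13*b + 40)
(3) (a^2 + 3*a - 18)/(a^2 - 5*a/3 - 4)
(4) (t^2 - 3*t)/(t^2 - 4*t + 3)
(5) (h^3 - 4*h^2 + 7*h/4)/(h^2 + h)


(1) = (8*m^2 + 12*m - 80)/(8*m^2 + 38*m + 35)
(2) = (b^2 - 2*b - 24)/(b^2 - 13*b + 40)
(3) = (3*a + 18)/(3*a + 4)
(4) = t/(t - 1)
(5) = (4*h^2 - 16*h + 7)/(4*h + 4)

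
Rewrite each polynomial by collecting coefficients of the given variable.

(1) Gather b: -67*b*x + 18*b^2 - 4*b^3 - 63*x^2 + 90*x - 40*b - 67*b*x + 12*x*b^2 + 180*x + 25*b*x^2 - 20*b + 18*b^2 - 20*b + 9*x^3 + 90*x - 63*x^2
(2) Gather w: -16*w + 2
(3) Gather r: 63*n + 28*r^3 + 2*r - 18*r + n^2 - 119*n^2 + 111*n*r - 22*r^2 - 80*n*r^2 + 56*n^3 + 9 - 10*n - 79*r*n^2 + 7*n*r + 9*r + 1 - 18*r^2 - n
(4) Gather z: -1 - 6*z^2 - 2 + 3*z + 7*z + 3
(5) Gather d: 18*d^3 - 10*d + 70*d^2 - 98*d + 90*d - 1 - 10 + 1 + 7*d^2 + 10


(1) = -4*b^3 + b^2*(12*x + 36) + b*(25*x^2 - 134*x - 80) + 9*x^3 - 126*x^2 + 360*x
(2) = 2 - 16*w
(3) = 56*n^3 - 118*n^2 + 52*n + 28*r^3 + r^2*(-80*n - 40) + r*(-79*n^2 + 118*n - 7) + 10
(4) = -6*z^2 + 10*z
(5) = 18*d^3 + 77*d^2 - 18*d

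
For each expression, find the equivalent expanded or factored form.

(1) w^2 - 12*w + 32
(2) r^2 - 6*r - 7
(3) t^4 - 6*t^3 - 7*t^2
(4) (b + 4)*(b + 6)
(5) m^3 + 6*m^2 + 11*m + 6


(1) = (w - 8)*(w - 4)
(2) = (r - 7)*(r + 1)
(3) = t^2*(t - 7)*(t + 1)
(4) = b^2 + 10*b + 24
(5) = (m + 1)*(m + 2)*(m + 3)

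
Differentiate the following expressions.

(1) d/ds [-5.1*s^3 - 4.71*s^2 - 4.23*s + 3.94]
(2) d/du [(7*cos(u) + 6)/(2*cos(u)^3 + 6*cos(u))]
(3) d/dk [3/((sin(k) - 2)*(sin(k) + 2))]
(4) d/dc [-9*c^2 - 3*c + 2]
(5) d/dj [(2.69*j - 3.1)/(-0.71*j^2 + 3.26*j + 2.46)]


(1) = -15.3*s^2 - 9.42*s - 4.23
(2) = (7*cos(u)^3 + 9*cos(u)^2 + 9)*sin(u)/((sin(u) - 2)^2*(sin(u) + 2)^2*cos(u)^2)
(3) = -3*sin(2*k)/((sin(k) - 2)^2*(sin(k) + 2)^2)
(4) = -18*c - 3
(5) = (1.9099*j^2 - 4.402*j + 16.7234)/(0.5041*j^4 - 4.6292*j^3 + 7.1344*j^2 + 16.0392*j + 6.0516)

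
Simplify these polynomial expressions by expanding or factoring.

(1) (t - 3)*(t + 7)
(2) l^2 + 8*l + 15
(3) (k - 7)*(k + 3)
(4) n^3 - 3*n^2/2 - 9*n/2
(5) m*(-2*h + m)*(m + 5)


(1) = t^2 + 4*t - 21
(2) = (l + 3)*(l + 5)
(3) = k^2 - 4*k - 21
(4) = n*(n - 3)*(n + 3/2)
(5) = -2*h*m^2 - 10*h*m + m^3 + 5*m^2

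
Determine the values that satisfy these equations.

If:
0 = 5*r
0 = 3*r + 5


Then:
No Solution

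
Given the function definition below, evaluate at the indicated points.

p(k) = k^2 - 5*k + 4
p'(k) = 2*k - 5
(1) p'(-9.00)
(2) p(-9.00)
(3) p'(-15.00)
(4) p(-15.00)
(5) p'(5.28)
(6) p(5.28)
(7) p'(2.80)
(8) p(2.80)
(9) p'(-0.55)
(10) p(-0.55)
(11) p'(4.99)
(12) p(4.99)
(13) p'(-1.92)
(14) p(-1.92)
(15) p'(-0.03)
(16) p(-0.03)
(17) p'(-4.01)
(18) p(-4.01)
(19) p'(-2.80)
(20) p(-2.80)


(1) = -23.00
(2) = 130.00
(3) = -35.00
(4) = 304.00
(5) = 5.56
(6) = 5.48
(7) = 0.60
(8) = -2.16
(9) = -6.10
(10) = 7.05
(11) = 4.98
(12) = 3.95
(13) = -8.84
(14) = 17.29
(15) = -5.06
(16) = 4.15
(17) = -13.02
(18) = 40.13
(19) = -10.60
(20) = 25.84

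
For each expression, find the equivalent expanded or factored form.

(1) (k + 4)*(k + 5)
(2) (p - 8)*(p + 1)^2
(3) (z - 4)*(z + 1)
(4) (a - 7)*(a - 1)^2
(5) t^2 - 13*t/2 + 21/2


(1) = k^2 + 9*k + 20
(2) = p^3 - 6*p^2 - 15*p - 8
(3) = z^2 - 3*z - 4
(4) = a^3 - 9*a^2 + 15*a - 7
(5) = (t - 7/2)*(t - 3)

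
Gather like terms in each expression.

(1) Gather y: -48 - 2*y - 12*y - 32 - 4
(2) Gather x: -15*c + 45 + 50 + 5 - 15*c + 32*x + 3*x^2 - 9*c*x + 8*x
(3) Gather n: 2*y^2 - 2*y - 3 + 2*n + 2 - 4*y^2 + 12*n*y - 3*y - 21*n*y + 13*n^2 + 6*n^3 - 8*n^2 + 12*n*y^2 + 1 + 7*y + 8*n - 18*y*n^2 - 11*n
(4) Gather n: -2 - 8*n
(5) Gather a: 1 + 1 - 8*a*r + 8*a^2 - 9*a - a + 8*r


(1) = -14*y - 84
(2) = -30*c + 3*x^2 + x*(40 - 9*c) + 100
(3) = 6*n^3 + n^2*(5 - 18*y) + n*(12*y^2 - 9*y - 1) - 2*y^2 + 2*y
(4) = -8*n - 2
(5) = 8*a^2 + a*(-8*r - 10) + 8*r + 2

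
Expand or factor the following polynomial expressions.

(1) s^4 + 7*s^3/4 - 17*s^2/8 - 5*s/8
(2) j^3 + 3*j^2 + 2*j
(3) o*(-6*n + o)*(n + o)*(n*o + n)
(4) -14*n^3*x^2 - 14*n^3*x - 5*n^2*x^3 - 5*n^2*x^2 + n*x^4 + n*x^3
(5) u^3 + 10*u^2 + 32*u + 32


(1) = s*(s - 1)*(s + 1/4)*(s + 5/2)
(2) = j*(j + 1)*(j + 2)
(3) = -6*n^3*o^2 - 6*n^3*o - 5*n^2*o^3 - 5*n^2*o^2 + n*o^4 + n*o^3
(4) = x*(-7*n + x)*(2*n + x)*(n*x + n)
(5) = (u + 2)*(u + 4)^2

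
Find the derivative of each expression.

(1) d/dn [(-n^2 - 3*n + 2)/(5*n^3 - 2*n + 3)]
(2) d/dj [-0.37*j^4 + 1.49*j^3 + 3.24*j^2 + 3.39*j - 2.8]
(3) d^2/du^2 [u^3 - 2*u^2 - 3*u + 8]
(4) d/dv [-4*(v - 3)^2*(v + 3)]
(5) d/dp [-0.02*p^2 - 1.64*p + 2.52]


(1) = (-(2*n + 3)*(5*n^3 - 2*n + 3) + (15*n^2 - 2)*(n^2 + 3*n - 2))/(5*n^3 - 2*n + 3)^2
(2) = -1.48*j^3 + 4.47*j^2 + 6.48*j + 3.39
(3) = 6*u - 4
(4) = 12*(-v - 1)*(v - 3)
(5) = -0.04*p - 1.64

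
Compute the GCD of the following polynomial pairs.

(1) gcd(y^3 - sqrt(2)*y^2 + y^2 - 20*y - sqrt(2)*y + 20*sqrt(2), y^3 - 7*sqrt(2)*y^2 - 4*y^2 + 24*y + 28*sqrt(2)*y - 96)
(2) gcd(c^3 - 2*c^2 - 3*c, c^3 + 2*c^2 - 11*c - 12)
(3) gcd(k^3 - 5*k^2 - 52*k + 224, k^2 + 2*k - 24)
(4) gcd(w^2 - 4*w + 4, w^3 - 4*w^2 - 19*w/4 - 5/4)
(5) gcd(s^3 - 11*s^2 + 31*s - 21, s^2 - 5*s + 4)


(1) = gcd((y - 4)*(y + 5)*(y - sqrt(2)), (y - 4)*(y - 4*sqrt(2))*(y - 3*sqrt(2))) = y - 4
(2) = gcd(c*(c - 3)*(c + 1), (c - 3)*(c + 1)*(c + 4)) = c^2 - 2*c - 3
(3) = gcd((k - 8)*(k - 4)*(k + 7), (k - 4)*(k + 6)) = k - 4
(4) = gcd((w - 2)^2, (w - 5)*(w + 1/2)^2) = 1
(5) = s - 1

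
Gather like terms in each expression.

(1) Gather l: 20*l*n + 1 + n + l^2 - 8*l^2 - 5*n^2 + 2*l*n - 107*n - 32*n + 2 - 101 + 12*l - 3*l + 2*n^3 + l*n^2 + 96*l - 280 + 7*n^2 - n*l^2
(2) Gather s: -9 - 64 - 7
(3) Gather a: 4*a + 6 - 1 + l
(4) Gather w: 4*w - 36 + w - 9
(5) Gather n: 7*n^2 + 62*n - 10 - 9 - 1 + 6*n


(1) = l^2*(-n - 7) + l*(n^2 + 22*n + 105) + 2*n^3 + 2*n^2 - 138*n - 378
(2) = -80
(3) = 4*a + l + 5
(4) = 5*w - 45
(5) = 7*n^2 + 68*n - 20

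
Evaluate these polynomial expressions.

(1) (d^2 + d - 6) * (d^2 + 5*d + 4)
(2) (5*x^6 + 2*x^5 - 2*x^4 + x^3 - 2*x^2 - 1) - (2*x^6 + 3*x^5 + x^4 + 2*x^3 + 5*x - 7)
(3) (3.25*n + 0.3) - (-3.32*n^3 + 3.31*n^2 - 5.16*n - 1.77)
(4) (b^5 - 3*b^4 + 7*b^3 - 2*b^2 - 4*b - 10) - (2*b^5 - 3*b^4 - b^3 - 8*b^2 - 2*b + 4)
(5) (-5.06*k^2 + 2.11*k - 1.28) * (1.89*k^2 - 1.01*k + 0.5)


(1) = d^4 + 6*d^3 + 3*d^2 - 26*d - 24
(2) = 3*x^6 - x^5 - 3*x^4 - x^3 - 2*x^2 - 5*x + 6
(3) = 3.32*n^3 - 3.31*n^2 + 8.41*n + 2.07
(4) = -b^5 + 8*b^3 + 6*b^2 - 2*b - 14
(5) = -9.5634*k^4 + 9.0985*k^3 - 7.0803*k^2 + 2.3478*k - 0.64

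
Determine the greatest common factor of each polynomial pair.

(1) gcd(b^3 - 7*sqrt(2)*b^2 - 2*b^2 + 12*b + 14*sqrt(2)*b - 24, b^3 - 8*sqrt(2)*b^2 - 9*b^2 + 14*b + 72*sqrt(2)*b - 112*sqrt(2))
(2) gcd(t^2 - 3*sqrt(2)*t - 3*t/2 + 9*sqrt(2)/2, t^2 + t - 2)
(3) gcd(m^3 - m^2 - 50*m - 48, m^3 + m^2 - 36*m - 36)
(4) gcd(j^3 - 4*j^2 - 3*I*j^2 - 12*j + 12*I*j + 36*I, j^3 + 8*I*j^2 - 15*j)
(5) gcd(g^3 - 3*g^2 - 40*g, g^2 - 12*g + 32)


(1) = gcd((b - 2)*(b - 6*sqrt(2))*(b - sqrt(2)), (b - 7)*(b - 2)*(b - 8*sqrt(2))) = b - 2
(2) = 1
(3) = m^2 + 7*m + 6
(4) = 1
(5) = gcd(g*(g - 8)*(g + 5), (g - 8)*(g - 4)) = g - 8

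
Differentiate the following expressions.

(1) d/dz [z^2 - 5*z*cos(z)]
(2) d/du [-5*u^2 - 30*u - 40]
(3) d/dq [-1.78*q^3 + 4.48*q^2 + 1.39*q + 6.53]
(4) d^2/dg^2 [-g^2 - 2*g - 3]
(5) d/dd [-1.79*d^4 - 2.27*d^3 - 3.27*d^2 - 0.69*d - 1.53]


(1) = 5*z*sin(z) + 2*z - 5*cos(z)
(2) = -10*u - 30
(3) = -5.34*q^2 + 8.96*q + 1.39
(4) = -2
(5) = -7.16*d^3 - 6.81*d^2 - 6.54*d - 0.69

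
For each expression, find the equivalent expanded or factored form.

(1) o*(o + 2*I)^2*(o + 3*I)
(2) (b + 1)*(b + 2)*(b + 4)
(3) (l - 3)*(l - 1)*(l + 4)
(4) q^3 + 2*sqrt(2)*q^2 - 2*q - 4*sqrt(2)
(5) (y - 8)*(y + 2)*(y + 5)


(1) = o^4 + 7*I*o^3 - 16*o^2 - 12*I*o
(2) = b^3 + 7*b^2 + 14*b + 8
(3) = l^3 - 13*l + 12
(4) = (q - sqrt(2))*(q + sqrt(2))*(q + 2*sqrt(2))
(5) = y^3 - y^2 - 46*y - 80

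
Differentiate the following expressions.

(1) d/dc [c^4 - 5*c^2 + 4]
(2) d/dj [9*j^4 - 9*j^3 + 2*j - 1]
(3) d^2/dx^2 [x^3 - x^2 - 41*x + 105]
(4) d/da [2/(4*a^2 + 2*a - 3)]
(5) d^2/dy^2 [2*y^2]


(1) = 4*c^3 - 10*c
(2) = 36*j^3 - 27*j^2 + 2
(3) = 6*x - 2
(4) = 4*(-4*a - 1)/(4*a^2 + 2*a - 3)^2
(5) = 4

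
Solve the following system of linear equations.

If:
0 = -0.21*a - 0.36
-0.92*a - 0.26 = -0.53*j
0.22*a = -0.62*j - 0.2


Then:
No Solution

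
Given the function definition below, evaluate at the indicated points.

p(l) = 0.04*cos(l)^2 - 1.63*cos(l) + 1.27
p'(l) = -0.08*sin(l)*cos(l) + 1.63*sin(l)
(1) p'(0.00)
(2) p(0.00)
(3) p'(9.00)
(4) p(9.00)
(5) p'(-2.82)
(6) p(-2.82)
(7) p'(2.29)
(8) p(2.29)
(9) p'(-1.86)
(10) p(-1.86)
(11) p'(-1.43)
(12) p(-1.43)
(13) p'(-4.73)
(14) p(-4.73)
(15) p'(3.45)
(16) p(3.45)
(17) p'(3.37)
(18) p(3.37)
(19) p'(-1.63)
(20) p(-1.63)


(1) = 0.00
(2) = -0.32
(3) = 0.70
(4) = 2.79
(5) = -0.54
(6) = 2.85
(7) = 1.27
(8) = 2.36
(9) = -1.58
(10) = 1.74
(11) = -1.60
(12) = 1.04
(13) = 1.63
(14) = 1.24
(15) = -0.52
(16) = 2.86
(17) = -0.39
(18) = 2.90
(19) = -1.63
(20) = 1.37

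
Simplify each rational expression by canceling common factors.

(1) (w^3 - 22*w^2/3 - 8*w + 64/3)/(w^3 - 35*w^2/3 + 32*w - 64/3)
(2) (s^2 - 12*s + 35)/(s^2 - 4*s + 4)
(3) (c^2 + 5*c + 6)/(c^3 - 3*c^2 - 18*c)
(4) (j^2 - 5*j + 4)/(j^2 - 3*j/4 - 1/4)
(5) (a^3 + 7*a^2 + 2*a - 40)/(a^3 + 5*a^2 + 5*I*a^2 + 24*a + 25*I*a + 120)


(1) = (3*w^2 + 2*w - 8)/(3*w^2 - 11*w + 8)
(2) = (s^2 - 12*s + 35)/(s^2 - 4*s + 4)
(3) = (c + 2)/(c^2 - 6*c)
(4) = (4*j - 16)/(4*j + 1)
(5) = (a^2 + 2*a - 8)/(a^2 + 5*I*a + 24)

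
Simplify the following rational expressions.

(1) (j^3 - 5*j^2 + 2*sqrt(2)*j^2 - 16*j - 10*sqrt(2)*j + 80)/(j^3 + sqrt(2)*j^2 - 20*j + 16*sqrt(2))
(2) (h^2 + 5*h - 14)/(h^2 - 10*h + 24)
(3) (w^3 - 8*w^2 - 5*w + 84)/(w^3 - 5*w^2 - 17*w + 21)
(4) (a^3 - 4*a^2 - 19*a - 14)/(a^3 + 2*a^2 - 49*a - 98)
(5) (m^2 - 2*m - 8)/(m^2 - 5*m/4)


(1) = (j - 5)/(j - sqrt(2))
(2) = (h^2 + 5*h - 14)/(h^2 - 10*h + 24)
(3) = (w - 4)/(w - 1)
(4) = (a + 1)/(a + 7)
(5) = (4*m^2 - 8*m - 32)/(4*m^2 - 5*m)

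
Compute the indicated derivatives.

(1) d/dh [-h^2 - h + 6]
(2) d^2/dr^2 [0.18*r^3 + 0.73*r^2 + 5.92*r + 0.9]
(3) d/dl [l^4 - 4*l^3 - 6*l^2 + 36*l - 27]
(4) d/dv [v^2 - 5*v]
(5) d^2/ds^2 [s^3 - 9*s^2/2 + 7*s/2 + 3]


(1) = -2*h - 1
(2) = 1.08*r + 1.46
(3) = 4*l^3 - 12*l^2 - 12*l + 36
(4) = 2*v - 5
(5) = 6*s - 9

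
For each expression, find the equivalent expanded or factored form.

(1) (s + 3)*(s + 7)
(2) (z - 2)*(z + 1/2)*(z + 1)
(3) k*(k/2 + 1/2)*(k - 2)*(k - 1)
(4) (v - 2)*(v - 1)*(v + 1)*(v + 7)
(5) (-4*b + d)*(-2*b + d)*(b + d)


(1) = s^2 + 10*s + 21
(2) = z^3 - z^2/2 - 5*z/2 - 1
(3) = k^4/2 - k^3 - k^2/2 + k
(4) = v^4 + 5*v^3 - 15*v^2 - 5*v + 14
(5) = 8*b^3 + 2*b^2*d - 5*b*d^2 + d^3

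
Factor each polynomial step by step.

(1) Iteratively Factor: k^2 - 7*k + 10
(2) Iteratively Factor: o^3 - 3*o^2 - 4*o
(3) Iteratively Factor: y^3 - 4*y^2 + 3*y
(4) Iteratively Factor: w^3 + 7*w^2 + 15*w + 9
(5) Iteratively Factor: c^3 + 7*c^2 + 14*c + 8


(1) = (k - 2)*(k - 5)
(2) = (o - 4)*(o^2 + o) = (o - 4)*(o + 1)*(o)
(3) = (y - 3)*(y^2 - y) = (y - 3)*(y - 1)*(y)
(4) = (w + 3)*(w^2 + 4*w + 3) = (w + 1)*(w + 3)*(w + 3)
(5) = (c + 4)*(c^2 + 3*c + 2) = (c + 2)*(c + 4)*(c + 1)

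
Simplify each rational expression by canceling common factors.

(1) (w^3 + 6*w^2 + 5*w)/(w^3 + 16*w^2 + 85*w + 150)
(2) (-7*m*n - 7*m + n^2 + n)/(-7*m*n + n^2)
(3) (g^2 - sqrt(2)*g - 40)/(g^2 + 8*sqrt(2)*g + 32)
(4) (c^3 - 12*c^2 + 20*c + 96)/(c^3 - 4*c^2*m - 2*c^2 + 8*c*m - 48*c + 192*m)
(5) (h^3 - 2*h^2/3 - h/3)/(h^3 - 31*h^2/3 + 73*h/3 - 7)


(1) = (w^2 + w)/(w^2 + 11*w + 30)
(2) = (n + 1)/n
(3) = (g - 5*sqrt(2))/(g + 4*sqrt(2))
(4) = (c^2 - 4*c - 12)/(c^2 - 4*c*m + 6*c - 24*m)
(5) = (3*h^3 - 2*h^2 - h)/(3*h^3 - 31*h^2 + 73*h - 21)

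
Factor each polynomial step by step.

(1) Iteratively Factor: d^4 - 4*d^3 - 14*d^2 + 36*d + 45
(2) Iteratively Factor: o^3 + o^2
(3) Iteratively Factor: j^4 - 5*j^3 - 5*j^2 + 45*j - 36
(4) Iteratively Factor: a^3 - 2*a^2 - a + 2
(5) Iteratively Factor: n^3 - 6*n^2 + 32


(1) = (d - 3)*(d^3 - d^2 - 17*d - 15) = (d - 5)*(d - 3)*(d^2 + 4*d + 3) = (d - 5)*(d - 3)*(d + 3)*(d + 1)
(2) = (o)*(o^2 + o) = o*(o + 1)*(o)
(3) = (j - 1)*(j^3 - 4*j^2 - 9*j + 36) = (j - 3)*(j - 1)*(j^2 - j - 12) = (j - 4)*(j - 3)*(j - 1)*(j + 3)
(4) = (a + 1)*(a^2 - 3*a + 2) = (a - 1)*(a + 1)*(a - 2)
(5) = (n - 4)*(n^2 - 2*n - 8) = (n - 4)^2*(n + 2)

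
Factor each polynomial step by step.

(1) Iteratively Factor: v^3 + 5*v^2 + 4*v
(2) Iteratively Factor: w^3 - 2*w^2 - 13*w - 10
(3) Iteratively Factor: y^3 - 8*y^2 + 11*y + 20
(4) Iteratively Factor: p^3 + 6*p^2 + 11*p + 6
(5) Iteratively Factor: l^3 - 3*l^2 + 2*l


(1) = (v + 4)*(v^2 + v) = v*(v + 4)*(v + 1)
(2) = (w + 2)*(w^2 - 4*w - 5) = (w - 5)*(w + 2)*(w + 1)
(3) = (y - 4)*(y^2 - 4*y - 5) = (y - 5)*(y - 4)*(y + 1)
(4) = (p + 2)*(p^2 + 4*p + 3) = (p + 1)*(p + 2)*(p + 3)
(5) = (l)*(l^2 - 3*l + 2) = l*(l - 1)*(l - 2)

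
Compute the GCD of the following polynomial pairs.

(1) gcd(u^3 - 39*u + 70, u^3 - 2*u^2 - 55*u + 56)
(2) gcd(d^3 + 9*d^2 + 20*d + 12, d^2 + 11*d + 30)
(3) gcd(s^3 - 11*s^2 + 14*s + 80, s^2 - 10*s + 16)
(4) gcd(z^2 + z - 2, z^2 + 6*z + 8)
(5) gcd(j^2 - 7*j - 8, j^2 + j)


(1) = gcd((u - 5)*(u - 2)*(u + 7), (u - 8)*(u - 1)*(u + 7)) = u + 7
(2) = d + 6
(3) = s - 8
(4) = gcd((z - 1)*(z + 2), (z + 2)*(z + 4)) = z + 2
(5) = gcd((j - 8)*(j + 1), j*(j + 1)) = j + 1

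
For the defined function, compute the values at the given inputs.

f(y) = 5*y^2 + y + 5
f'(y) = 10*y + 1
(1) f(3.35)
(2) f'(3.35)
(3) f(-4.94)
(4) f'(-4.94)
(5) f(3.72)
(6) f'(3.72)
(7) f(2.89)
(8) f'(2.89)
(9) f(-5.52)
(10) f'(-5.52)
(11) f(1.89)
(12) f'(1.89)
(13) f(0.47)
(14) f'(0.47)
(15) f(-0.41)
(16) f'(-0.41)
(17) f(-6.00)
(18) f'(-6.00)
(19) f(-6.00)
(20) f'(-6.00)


(1) = 64.46
(2) = 34.50
(3) = 122.08
(4) = -48.40
(5) = 77.91
(6) = 38.20
(7) = 49.65
(8) = 29.90
(9) = 151.83
(10) = -54.20
(11) = 24.75
(12) = 19.90
(13) = 6.57
(14) = 5.70
(15) = 5.43
(16) = -3.10
(17) = 179.00
(18) = -59.00
(19) = 179.00
(20) = -59.00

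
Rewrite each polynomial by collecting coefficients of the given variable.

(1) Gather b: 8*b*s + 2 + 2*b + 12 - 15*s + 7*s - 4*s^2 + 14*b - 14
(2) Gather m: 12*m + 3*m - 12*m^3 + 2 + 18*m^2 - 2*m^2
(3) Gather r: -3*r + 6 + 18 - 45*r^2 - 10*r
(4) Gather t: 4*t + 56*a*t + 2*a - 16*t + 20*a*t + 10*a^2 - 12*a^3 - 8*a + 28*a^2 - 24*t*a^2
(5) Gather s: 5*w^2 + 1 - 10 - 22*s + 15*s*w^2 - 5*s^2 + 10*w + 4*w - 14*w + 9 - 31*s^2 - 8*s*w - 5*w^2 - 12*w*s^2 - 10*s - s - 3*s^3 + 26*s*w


(1) = b*(8*s + 16) - 4*s^2 - 8*s
(2) = -12*m^3 + 16*m^2 + 15*m + 2
(3) = -45*r^2 - 13*r + 24
(4) = -12*a^3 + 38*a^2 - 6*a + t*(-24*a^2 + 76*a - 12)
(5) = -3*s^3 + s^2*(-12*w - 36) + s*(15*w^2 + 18*w - 33)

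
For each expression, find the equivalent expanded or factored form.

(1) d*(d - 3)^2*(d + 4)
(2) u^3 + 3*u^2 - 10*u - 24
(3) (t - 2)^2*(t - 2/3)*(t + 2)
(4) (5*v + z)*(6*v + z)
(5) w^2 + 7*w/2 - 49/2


(1) = d^4 - 2*d^3 - 15*d^2 + 36*d
(2) = (u - 3)*(u + 2)*(u + 4)
(3) = t^4 - 8*t^3/3 - 8*t^2/3 + 32*t/3 - 16/3
(4) = 30*v^2 + 11*v*z + z^2
(5) = (w - 7/2)*(w + 7)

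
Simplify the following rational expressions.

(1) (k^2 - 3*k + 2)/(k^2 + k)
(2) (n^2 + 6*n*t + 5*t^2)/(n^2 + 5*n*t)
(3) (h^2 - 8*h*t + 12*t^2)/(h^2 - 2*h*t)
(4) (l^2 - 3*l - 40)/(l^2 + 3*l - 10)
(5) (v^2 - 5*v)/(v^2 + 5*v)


(1) = (k^2 - 3*k + 2)/(k^2 + k)
(2) = (n + t)/n
(3) = (h - 6*t)/h
(4) = (l - 8)/(l - 2)
(5) = (v - 5)/(v + 5)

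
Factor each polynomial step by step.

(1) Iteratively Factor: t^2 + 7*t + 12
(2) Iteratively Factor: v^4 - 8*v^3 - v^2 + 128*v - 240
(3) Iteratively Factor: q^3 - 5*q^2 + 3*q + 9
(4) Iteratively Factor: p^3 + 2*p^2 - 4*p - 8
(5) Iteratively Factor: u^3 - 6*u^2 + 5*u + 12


(1) = (t + 4)*(t + 3)
(2) = (v - 3)*(v^3 - 5*v^2 - 16*v + 80) = (v - 4)*(v - 3)*(v^2 - v - 20) = (v - 4)*(v - 3)*(v + 4)*(v - 5)
(3) = (q - 3)*(q^2 - 2*q - 3) = (q - 3)^2*(q + 1)
(4) = (p + 2)*(p^2 - 4) = (p + 2)^2*(p - 2)
(5) = (u - 4)*(u^2 - 2*u - 3) = (u - 4)*(u + 1)*(u - 3)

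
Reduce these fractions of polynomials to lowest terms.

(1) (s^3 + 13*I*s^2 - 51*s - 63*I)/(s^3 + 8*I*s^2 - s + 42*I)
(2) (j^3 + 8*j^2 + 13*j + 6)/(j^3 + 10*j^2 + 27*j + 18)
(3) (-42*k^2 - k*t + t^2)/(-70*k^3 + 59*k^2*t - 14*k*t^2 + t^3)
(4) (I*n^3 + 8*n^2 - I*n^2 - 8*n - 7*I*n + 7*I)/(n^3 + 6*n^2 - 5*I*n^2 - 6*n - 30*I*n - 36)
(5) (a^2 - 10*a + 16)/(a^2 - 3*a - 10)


(1) = (s + 3*I)/(s - 2*I)
(2) = (j + 1)/(j + 3)
(3) = (6*k + t)/(10*k^2 - 7*k*t + t^2)
(4) = (I*n^3 + n^2*(8 - I) + n*(-8 - 7*I) + 7*I)/(n^3 + n^2*(6 - 5*I) + n*(-6 - 30*I) - 36)
(5) = (a^2 - 10*a + 16)/(a^2 - 3*a - 10)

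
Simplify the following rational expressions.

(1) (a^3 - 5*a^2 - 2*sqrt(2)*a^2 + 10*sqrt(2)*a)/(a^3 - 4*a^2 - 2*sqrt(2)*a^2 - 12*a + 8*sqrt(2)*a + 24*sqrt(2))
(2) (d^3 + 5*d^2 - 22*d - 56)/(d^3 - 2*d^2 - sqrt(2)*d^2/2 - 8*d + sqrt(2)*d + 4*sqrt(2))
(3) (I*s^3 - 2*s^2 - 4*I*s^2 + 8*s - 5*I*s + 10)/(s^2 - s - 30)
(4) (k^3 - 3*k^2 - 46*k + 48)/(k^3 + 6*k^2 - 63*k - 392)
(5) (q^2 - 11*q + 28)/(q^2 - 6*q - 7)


(1) = (a^2 - 5*a)/(a^2 - 4*a - 12)
(2) = (2*d + 14)/(2*d - sqrt(2))
(3) = (I*s^3 + s^2*(-2 - 4*I) + s*(8 - 5*I) + 10)/(s^2 - s - 30)
(4) = (k^2 + 5*k - 6)/(k^2 + 14*k + 49)
(5) = (q - 4)/(q + 1)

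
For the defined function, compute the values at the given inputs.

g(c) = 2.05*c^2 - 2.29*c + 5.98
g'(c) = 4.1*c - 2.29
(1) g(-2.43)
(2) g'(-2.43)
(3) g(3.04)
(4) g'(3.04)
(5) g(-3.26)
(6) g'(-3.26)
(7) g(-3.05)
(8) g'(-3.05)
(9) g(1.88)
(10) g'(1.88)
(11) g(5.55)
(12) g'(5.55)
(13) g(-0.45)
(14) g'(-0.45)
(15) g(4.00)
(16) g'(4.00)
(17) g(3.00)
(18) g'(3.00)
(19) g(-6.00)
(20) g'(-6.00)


(1) = 23.65
(2) = -12.25
(3) = 17.96
(4) = 10.17
(5) = 35.23
(6) = -15.66
(7) = 32.03
(8) = -14.79
(9) = 8.92
(10) = 5.42
(11) = 56.42
(12) = 20.46
(13) = 7.43
(14) = -4.13
(15) = 29.62
(16) = 14.11
(17) = 17.56
(18) = 10.01
(19) = 93.52
(20) = -26.89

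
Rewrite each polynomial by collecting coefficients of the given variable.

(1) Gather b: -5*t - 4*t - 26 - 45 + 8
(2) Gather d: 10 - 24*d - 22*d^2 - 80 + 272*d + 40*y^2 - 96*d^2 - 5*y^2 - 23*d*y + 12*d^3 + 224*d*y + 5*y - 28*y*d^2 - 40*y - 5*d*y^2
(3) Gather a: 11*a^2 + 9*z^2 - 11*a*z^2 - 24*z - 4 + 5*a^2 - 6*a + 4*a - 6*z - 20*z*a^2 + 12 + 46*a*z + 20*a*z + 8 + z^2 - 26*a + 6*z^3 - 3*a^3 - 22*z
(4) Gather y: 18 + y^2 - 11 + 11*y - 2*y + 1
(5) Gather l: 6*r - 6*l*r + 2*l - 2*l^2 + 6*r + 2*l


(1) = -9*t - 63
(2) = 12*d^3 + d^2*(-28*y - 118) + d*(-5*y^2 + 201*y + 248) + 35*y^2 - 35*y - 70
(3) = -3*a^3 + a^2*(16 - 20*z) + a*(-11*z^2 + 66*z - 28) + 6*z^3 + 10*z^2 - 52*z + 16
(4) = y^2 + 9*y + 8
(5) = -2*l^2 + l*(4 - 6*r) + 12*r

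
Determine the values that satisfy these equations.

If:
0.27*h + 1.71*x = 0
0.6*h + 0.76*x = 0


Then:
h = 0.00
x = 0.00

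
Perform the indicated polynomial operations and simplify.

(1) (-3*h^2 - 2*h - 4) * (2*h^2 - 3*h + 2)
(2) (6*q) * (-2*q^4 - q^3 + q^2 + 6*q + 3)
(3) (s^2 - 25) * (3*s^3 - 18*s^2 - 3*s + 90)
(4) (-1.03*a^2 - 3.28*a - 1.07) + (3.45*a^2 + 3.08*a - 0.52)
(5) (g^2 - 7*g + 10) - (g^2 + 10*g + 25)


(1) = -6*h^4 + 5*h^3 - 8*h^2 + 8*h - 8
(2) = -12*q^5 - 6*q^4 + 6*q^3 + 36*q^2 + 18*q
(3) = 3*s^5 - 18*s^4 - 78*s^3 + 540*s^2 + 75*s - 2250
(4) = 2.42*a^2 - 0.2*a - 1.59
(5) = -17*g - 15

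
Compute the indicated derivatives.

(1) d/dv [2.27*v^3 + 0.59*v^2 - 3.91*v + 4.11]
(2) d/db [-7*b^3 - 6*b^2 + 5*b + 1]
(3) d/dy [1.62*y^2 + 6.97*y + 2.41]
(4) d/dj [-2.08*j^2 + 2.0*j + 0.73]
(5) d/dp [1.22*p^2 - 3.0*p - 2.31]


(1) = 6.81*v^2 + 1.18*v - 3.91
(2) = -21*b^2 - 12*b + 5
(3) = 3.24*y + 6.97
(4) = 2.0 - 4.16*j
(5) = 2.44*p - 3.0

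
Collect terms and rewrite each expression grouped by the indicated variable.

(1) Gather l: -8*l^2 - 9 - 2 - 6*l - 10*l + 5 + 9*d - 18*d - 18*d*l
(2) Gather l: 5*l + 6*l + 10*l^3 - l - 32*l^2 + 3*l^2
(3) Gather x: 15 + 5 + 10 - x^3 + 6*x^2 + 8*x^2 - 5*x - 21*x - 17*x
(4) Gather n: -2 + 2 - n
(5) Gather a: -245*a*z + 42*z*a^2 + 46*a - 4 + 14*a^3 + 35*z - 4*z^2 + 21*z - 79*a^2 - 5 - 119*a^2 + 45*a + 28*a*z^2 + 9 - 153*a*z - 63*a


(1) = -9*d - 8*l^2 + l*(-18*d - 16) - 6
(2) = 10*l^3 - 29*l^2 + 10*l
(3) = -x^3 + 14*x^2 - 43*x + 30
(4) = -n
(5) = 14*a^3 + a^2*(42*z - 198) + a*(28*z^2 - 398*z + 28) - 4*z^2 + 56*z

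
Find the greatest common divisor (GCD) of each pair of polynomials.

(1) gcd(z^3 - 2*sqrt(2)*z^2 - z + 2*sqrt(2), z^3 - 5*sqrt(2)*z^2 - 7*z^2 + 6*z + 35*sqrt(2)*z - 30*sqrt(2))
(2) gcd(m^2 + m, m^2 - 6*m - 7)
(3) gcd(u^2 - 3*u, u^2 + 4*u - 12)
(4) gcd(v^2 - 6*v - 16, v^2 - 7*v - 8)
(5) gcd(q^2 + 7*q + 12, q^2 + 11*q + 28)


(1) = gcd((z - 1)*(z + 1)*(z - 2*sqrt(2)), (z - 6)*(z - 1)*(z - 5*sqrt(2))) = z - 1
(2) = gcd(m*(m + 1), (m - 7)*(m + 1)) = m + 1
(3) = 1
(4) = v - 8
(5) = gcd((q + 3)*(q + 4), (q + 4)*(q + 7)) = q + 4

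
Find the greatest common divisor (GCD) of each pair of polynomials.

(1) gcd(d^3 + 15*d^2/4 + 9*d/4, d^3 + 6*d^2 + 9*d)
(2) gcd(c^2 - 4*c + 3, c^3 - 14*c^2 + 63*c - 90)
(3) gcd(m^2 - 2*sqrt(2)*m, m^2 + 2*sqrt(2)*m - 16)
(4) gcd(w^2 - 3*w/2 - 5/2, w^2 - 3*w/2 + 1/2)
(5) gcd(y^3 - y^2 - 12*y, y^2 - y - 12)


(1) = d^2 + 3*d
(2) = gcd((c - 3)*(c - 1), (c - 6)*(c - 5)*(c - 3)) = c - 3
(3) = gcd(m*(m - 2*sqrt(2)), (m - 2*sqrt(2))*(m + 4*sqrt(2))) = m - 2*sqrt(2)
(4) = 1
(5) = gcd(y*(y - 4)*(y + 3), (y - 4)*(y + 3)) = y^2 - y - 12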